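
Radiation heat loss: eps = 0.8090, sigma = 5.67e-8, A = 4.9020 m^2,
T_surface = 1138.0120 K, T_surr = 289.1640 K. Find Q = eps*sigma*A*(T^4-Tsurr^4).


T^4 = 1.6772e+12
Tsurr^4 = 6.9916e+09
Q = 0.8090 * 5.67e-8 * 4.9020 * 1.6702e+12 = 375558.9125 W

375558.9125 W


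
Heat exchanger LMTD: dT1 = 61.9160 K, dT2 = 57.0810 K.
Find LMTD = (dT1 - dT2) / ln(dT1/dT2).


dT1/dT2 = 1.0847
ln(dT1/dT2) = 0.0813
LMTD = 4.8350 / 0.0813 = 59.4657 K

59.4657 K


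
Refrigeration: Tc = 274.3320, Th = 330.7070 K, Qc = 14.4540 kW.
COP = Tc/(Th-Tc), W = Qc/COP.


COP = 274.3320 / 56.3750 = 4.8662
W = 14.4540 / 4.8662 = 2.9703 kW

COP = 4.8662, W = 2.9703 kW


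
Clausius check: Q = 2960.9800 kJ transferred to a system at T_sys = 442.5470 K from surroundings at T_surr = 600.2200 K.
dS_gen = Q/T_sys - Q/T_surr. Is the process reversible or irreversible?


dS_sys = 2960.9800/442.5470 = 6.6908 kJ/K
dS_surr = -2960.9800/600.2200 = -4.9332 kJ/K
dS_gen = 6.6908 - 4.9332 = 1.7576 kJ/K (irreversible)

dS_gen = 1.7576 kJ/K, irreversible


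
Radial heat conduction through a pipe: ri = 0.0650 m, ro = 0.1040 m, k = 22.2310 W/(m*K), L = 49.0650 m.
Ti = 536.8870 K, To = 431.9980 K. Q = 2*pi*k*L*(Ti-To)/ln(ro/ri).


dT = 104.8890 K
ln(ro/ri) = 0.4700
Q = 2*pi*22.2310*49.0650*104.8890 / 0.4700 = 1529464.5089 W

1529464.5089 W


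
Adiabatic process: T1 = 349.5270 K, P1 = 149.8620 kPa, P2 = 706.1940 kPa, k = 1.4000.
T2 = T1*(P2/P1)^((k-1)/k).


(k-1)/k = 0.2857
(P2/P1)^exp = 1.5572
T2 = 349.5270 * 1.5572 = 544.2932 K

544.2932 K


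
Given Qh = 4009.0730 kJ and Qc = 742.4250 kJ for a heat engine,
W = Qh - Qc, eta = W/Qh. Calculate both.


W = 4009.0730 - 742.4250 = 3266.6480 kJ
eta = 3266.6480 / 4009.0730 = 0.8148 = 81.4814%

W = 3266.6480 kJ, eta = 81.4814%


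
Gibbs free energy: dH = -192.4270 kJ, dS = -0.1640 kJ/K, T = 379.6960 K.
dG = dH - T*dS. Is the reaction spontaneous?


T*dS = 379.6960 * -0.1640 = -62.2701 kJ
dG = -192.4270 + 62.2701 = -130.1569 kJ (spontaneous)

dG = -130.1569 kJ, spontaneous


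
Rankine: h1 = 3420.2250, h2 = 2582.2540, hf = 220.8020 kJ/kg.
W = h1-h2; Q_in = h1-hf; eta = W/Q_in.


W = 837.9710 kJ/kg
Q_in = 3199.4230 kJ/kg
eta = 0.2619 = 26.1913%

eta = 26.1913%


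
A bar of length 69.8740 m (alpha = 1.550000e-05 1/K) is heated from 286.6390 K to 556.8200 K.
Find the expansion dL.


dT = 270.1810 K
dL = 1.550000e-05 * 69.8740 * 270.1810 = 0.292619 m
L_final = 70.166619 m

dL = 0.292619 m


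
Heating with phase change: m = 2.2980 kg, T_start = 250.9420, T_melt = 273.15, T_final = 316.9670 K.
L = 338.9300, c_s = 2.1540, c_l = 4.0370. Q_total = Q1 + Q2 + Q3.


Q1 (sensible, solid) = 2.2980 * 2.1540 * 22.2080 = 109.9272 kJ
Q2 (latent) = 2.2980 * 338.9300 = 778.8611 kJ
Q3 (sensible, liquid) = 2.2980 * 4.0370 * 43.8170 = 406.4914 kJ
Q_total = 1295.2798 kJ

1295.2798 kJ


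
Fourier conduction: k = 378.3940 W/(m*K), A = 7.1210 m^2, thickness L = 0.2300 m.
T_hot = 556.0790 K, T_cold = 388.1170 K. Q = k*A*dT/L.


dT = 167.9620 K
Q = 378.3940 * 7.1210 * 167.9620 / 0.2300 = 1967743.2373 W

1967743.2373 W


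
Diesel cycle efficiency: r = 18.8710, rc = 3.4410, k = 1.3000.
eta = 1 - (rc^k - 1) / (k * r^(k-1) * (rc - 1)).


r^(k-1) = 2.4140
rc^k = 4.9853
eta = 0.4798 = 47.9753%

47.9753%


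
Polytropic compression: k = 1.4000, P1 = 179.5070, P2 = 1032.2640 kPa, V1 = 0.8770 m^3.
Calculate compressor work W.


(k-1)/k = 0.2857
(P2/P1)^exp = 1.6484
W = 3.5000 * 179.5070 * 0.8770 * (1.6484 - 1) = 357.2605 kJ

357.2605 kJ


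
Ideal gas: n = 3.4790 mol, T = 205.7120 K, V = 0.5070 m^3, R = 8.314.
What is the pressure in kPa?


P = nRT/V = 3.4790 * 8.314 * 205.7120 / 0.5070
= 5950.0974 / 0.5070 = 11735.8923 Pa = 11.7359 kPa

11.7359 kPa


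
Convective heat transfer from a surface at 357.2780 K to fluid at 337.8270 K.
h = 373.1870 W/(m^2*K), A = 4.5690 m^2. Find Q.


dT = 19.4510 K
Q = 373.1870 * 4.5690 * 19.4510 = 33165.7329 W

33165.7329 W


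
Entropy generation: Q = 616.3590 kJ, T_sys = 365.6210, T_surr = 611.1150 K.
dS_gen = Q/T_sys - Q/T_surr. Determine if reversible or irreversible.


dS_sys = 616.3590/365.6210 = 1.6858 kJ/K
dS_surr = -616.3590/611.1150 = -1.0086 kJ/K
dS_gen = 1.6858 - 1.0086 = 0.6772 kJ/K (irreversible)

dS_gen = 0.6772 kJ/K, irreversible


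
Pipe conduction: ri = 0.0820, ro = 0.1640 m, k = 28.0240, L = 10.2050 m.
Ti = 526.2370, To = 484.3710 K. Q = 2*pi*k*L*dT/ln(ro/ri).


dT = 41.8660 K
ln(ro/ri) = 0.6931
Q = 2*pi*28.0240*10.2050*41.8660 / 0.6931 = 108532.3008 W

108532.3008 W


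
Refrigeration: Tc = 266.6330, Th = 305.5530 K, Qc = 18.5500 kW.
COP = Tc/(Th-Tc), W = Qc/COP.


COP = 266.6330 / 38.9200 = 6.8508
W = 18.5500 / 6.8508 = 2.7077 kW

COP = 6.8508, W = 2.7077 kW


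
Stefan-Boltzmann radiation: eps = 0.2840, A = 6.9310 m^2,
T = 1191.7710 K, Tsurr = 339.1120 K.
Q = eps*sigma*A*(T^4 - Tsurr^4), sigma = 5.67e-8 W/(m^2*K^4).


T^4 = 2.0173e+12
Tsurr^4 = 1.3224e+10
Q = 0.2840 * 5.67e-8 * 6.9310 * 2.0041e+12 = 223672.2930 W

223672.2930 W


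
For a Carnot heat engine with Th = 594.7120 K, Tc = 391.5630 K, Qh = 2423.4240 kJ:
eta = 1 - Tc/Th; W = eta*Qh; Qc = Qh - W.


eta = 1 - 391.5630/594.7120 = 0.3416
W = 0.3416 * 2423.4240 = 827.8228 kJ
Qc = 2423.4240 - 827.8228 = 1595.6012 kJ

eta = 34.1592%, W = 827.8228 kJ, Qc = 1595.6012 kJ


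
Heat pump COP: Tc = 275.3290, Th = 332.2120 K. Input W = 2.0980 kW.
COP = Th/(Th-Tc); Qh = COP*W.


COP = 332.2120 / 56.8830 = 5.8403
Qh = 5.8403 * 2.0980 = 12.2529 kW

COP = 5.8403, Qh = 12.2529 kW


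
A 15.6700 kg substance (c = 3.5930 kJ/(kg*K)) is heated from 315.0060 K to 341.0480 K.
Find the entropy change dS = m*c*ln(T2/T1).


T2/T1 = 1.0827
ln(T2/T1) = 0.0794
dS = 15.6700 * 3.5930 * 0.0794 = 4.4722 kJ/K

4.4722 kJ/K


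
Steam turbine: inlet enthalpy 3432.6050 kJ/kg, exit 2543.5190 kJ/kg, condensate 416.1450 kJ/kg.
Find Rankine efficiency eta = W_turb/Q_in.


W = 889.0860 kJ/kg
Q_in = 3016.4600 kJ/kg
eta = 0.2947 = 29.4745%

eta = 29.4745%


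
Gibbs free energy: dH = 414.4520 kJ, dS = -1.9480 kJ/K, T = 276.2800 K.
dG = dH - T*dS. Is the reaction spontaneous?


T*dS = 276.2800 * -1.9480 = -538.1934 kJ
dG = 414.4520 + 538.1934 = 952.6454 kJ (non-spontaneous)

dG = 952.6454 kJ, non-spontaneous


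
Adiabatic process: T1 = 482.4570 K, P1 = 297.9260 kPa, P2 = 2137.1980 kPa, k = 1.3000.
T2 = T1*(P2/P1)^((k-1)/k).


(k-1)/k = 0.2308
(P2/P1)^exp = 1.5757
T2 = 482.4570 * 1.5757 = 760.2146 K

760.2146 K


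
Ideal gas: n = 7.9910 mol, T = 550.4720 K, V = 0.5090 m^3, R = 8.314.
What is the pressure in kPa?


P = nRT/V = 7.9910 * 8.314 * 550.4720 / 0.5090
= 36571.8040 / 0.5090 = 71850.3026 Pa = 71.8503 kPa

71.8503 kPa


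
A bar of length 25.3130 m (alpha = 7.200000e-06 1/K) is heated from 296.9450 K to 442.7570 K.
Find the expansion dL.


dT = 145.8120 K
dL = 7.200000e-06 * 25.3130 * 145.8120 = 0.026575 m
L_final = 25.339575 m

dL = 0.026575 m


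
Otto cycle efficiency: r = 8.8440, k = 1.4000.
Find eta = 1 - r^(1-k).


r^(k-1) = 2.3914
eta = 1 - 1/2.3914 = 0.5818 = 58.1842%

58.1842%


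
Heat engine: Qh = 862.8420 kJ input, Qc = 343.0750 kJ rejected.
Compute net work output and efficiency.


W = 862.8420 - 343.0750 = 519.7670 kJ
eta = 519.7670 / 862.8420 = 0.6024 = 60.2390%

W = 519.7670 kJ, eta = 60.2390%


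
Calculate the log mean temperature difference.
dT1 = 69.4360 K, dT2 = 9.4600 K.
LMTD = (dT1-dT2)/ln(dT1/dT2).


dT1/dT2 = 7.3400
ln(dT1/dT2) = 1.9933
LMTD = 59.9760 / 1.9933 = 30.0883 K

30.0883 K


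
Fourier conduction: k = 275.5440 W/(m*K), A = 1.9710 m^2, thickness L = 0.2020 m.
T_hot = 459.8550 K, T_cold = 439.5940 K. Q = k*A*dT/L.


dT = 20.2610 K
Q = 275.5440 * 1.9710 * 20.2610 / 0.2020 = 54473.7270 W

54473.7270 W


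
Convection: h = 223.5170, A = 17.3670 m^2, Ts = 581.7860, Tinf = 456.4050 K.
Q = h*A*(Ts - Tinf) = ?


dT = 125.3810 K
Q = 223.5170 * 17.3670 * 125.3810 = 486706.4407 W

486706.4407 W


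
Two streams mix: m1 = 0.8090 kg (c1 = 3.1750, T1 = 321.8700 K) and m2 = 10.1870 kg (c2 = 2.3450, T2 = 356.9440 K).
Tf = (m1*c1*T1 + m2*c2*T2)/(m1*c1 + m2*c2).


num = 9353.6093
den = 26.4571
Tf = 353.5389 K

353.5389 K


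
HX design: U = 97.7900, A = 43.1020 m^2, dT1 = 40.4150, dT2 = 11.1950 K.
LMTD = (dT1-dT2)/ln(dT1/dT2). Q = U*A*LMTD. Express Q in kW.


LMTD = 22.7617 K
Q = 97.7900 * 43.1020 * 22.7617 = 95939.4269 W = 95.9394 kW

95.9394 kW


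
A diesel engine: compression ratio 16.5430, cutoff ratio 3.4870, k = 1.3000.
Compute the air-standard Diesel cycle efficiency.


r^(k-1) = 2.3205
rc^k = 5.0721
eta = 0.4572 = 45.7231%

45.7231%


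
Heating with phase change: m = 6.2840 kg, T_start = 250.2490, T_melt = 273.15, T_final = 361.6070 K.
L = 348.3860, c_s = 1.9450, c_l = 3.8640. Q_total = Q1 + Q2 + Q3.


Q1 (sensible, solid) = 6.2840 * 1.9450 * 22.9010 = 279.9047 kJ
Q2 (latent) = 6.2840 * 348.3860 = 2189.2576 kJ
Q3 (sensible, liquid) = 6.2840 * 3.8640 * 88.4570 = 2147.8577 kJ
Q_total = 4617.0200 kJ

4617.0200 kJ


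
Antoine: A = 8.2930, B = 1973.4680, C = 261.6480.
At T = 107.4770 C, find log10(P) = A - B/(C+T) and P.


C+T = 369.1250
B/(C+T) = 5.3463
log10(P) = 8.2930 - 5.3463 = 2.9467
P = 10^2.9467 = 884.4216 mmHg

884.4216 mmHg


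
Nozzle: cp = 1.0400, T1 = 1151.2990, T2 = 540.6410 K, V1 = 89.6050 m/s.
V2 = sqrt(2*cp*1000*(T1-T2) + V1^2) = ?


dT = 610.6580 K
2*cp*1000*dT = 1270168.6400
V1^2 = 8029.0560
V2 = sqrt(1278197.6960) = 1130.5741 m/s

1130.5741 m/s


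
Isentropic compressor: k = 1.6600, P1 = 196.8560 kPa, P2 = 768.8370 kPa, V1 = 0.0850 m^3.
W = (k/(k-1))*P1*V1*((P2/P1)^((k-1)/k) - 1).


(k-1)/k = 0.3976
(P2/P1)^exp = 1.7189
W = 2.5152 * 196.8560 * 0.0850 * (1.7189 - 1) = 30.2549 kJ

30.2549 kJ


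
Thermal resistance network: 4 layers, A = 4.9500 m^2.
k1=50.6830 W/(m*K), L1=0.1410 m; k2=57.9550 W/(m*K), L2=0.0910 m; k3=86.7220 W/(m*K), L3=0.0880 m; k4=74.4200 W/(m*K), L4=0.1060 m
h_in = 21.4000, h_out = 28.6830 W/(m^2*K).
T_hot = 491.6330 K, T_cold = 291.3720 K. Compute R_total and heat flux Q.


R_conv_in = 1/(21.4000*4.9500) = 0.0094
R_1 = 0.1410/(50.6830*4.9500) = 0.0006
R_2 = 0.0910/(57.9550*4.9500) = 0.0003
R_3 = 0.0880/(86.7220*4.9500) = 0.0002
R_4 = 0.1060/(74.4200*4.9500) = 0.0003
R_conv_out = 1/(28.6830*4.9500) = 0.0070
R_total = 0.0179 K/W
Q = 200.2610 / 0.0179 = 11215.7277 W

R_total = 0.0179 K/W, Q = 11215.7277 W


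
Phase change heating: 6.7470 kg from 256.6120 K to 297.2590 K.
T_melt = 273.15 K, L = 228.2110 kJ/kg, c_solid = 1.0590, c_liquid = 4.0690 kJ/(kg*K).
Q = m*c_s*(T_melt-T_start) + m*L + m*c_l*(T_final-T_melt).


Q1 (sensible, solid) = 6.7470 * 1.0590 * 16.5380 = 118.1652 kJ
Q2 (latent) = 6.7470 * 228.2110 = 1539.7396 kJ
Q3 (sensible, liquid) = 6.7470 * 4.0690 * 24.1090 = 661.8775 kJ
Q_total = 2319.7823 kJ

2319.7823 kJ


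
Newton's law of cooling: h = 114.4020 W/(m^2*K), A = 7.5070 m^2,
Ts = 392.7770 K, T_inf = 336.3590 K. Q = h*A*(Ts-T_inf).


dT = 56.4180 K
Q = 114.4020 * 7.5070 * 56.4180 = 48452.6706 W

48452.6706 W


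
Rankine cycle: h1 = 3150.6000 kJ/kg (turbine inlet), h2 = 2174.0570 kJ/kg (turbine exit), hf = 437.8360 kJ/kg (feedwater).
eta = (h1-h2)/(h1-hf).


W = 976.5430 kJ/kg
Q_in = 2712.7640 kJ/kg
eta = 0.3600 = 35.9981%

eta = 35.9981%


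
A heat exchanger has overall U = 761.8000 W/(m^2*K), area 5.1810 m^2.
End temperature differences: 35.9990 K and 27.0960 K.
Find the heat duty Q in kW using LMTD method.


LMTD = 31.3370 K
Q = 761.8000 * 5.1810 * 31.3370 = 123683.5633 W = 123.6836 kW

123.6836 kW


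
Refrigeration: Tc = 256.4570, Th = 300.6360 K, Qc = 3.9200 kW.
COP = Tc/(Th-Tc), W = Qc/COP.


COP = 256.4570 / 44.1790 = 5.8050
W = 3.9200 / 5.8050 = 0.6753 kW

COP = 5.8050, W = 0.6753 kW


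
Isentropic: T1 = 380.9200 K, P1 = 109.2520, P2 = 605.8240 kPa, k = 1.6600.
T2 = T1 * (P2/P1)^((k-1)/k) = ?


(k-1)/k = 0.3976
(P2/P1)^exp = 1.9759
T2 = 380.9200 * 1.9759 = 752.6759 K

752.6759 K


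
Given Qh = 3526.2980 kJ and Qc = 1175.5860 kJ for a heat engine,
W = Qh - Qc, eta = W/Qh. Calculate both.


W = 3526.2980 - 1175.5860 = 2350.7120 kJ
eta = 2350.7120 / 3526.2980 = 0.6666 = 66.6623%

W = 2350.7120 kJ, eta = 66.6623%


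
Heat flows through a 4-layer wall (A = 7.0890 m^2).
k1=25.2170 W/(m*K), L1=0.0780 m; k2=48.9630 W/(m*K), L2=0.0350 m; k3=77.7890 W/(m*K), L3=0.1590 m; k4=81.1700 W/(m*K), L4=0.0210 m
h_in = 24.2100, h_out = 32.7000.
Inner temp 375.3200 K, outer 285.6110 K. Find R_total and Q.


R_conv_in = 1/(24.2100*7.0890) = 0.0058
R_1 = 0.0780/(25.2170*7.0890) = 0.0004
R_2 = 0.0350/(48.9630*7.0890) = 0.0001
R_3 = 0.1590/(77.7890*7.0890) = 0.0003
R_4 = 0.0210/(81.1700*7.0890) = 3.6495e-05
R_conv_out = 1/(32.7000*7.0890) = 0.0043
R_total = 0.0110 K/W
Q = 89.7090 / 0.0110 = 8153.4847 W

R_total = 0.0110 K/W, Q = 8153.4847 W


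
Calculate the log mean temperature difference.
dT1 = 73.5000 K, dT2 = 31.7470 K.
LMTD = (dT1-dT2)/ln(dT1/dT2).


dT1/dT2 = 2.3152
ln(dT1/dT2) = 0.8395
LMTD = 41.7530 / 0.8395 = 49.7363 K

49.7363 K


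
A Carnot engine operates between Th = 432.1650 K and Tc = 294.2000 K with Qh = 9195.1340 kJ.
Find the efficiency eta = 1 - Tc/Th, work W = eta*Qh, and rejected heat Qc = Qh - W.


eta = 1 - 294.2000/432.1650 = 0.3192
W = 0.3192 * 9195.1340 = 2935.4683 kJ
Qc = 9195.1340 - 2935.4683 = 6259.6657 kJ

eta = 31.9241%, W = 2935.4683 kJ, Qc = 6259.6657 kJ


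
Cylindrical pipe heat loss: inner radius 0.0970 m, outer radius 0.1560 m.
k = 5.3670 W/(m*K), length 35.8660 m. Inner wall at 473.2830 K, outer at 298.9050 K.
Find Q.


dT = 174.3780 K
ln(ro/ri) = 0.4751
Q = 2*pi*5.3670*35.8660*174.3780 / 0.4751 = 443874.2079 W

443874.2079 W


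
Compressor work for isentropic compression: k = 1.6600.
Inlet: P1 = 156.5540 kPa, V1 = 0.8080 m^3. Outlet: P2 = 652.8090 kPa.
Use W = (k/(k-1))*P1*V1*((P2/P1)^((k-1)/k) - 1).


(k-1)/k = 0.3976
(P2/P1)^exp = 1.7642
W = 2.5152 * 156.5540 * 0.8080 * (1.7642 - 1) = 243.1432 kJ

243.1432 kJ


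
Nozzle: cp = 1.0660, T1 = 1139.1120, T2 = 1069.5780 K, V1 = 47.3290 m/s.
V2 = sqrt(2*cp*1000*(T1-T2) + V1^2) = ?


dT = 69.5340 K
2*cp*1000*dT = 148246.4880
V1^2 = 2240.0342
V2 = sqrt(150486.5222) = 387.9259 m/s

387.9259 m/s


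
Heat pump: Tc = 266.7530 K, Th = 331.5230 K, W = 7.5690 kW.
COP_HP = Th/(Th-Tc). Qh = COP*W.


COP = 331.5230 / 64.7700 = 5.1185
Qh = 5.1185 * 7.5690 = 38.7417 kW

COP = 5.1185, Qh = 38.7417 kW


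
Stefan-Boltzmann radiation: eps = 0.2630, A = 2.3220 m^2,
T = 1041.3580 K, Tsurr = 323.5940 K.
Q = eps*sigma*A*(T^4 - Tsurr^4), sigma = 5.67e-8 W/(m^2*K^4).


T^4 = 1.1760e+12
Tsurr^4 = 1.0965e+10
Q = 0.2630 * 5.67e-8 * 2.3220 * 1.1650e+12 = 40339.7221 W

40339.7221 W


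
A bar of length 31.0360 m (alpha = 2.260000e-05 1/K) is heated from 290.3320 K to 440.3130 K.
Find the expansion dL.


dT = 149.9810 K
dL = 2.260000e-05 * 31.0360 * 149.9810 = 0.105199 m
L_final = 31.141199 m

dL = 0.105199 m


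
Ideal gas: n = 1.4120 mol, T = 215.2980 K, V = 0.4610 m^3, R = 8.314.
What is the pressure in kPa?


P = nRT/V = 1.4120 * 8.314 * 215.2980 / 0.4610
= 2527.4625 / 0.4610 = 5482.5650 Pa = 5.4826 kPa

5.4826 kPa


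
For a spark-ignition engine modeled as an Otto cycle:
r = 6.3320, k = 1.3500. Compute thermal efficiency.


r^(k-1) = 1.9078
eta = 1 - 1/1.9078 = 0.4758 = 47.5844%

47.5844%


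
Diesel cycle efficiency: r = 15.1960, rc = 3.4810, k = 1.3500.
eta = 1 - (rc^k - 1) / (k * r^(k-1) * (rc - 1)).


r^(k-1) = 2.5918
rc^k = 5.3864
eta = 0.4947 = 49.4705%

49.4705%


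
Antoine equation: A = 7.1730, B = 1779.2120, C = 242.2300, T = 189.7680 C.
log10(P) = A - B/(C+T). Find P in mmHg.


C+T = 431.9980
B/(C+T) = 4.1186
log10(P) = 7.1730 - 4.1186 = 3.0544
P = 10^3.0544 = 1133.5342 mmHg

1133.5342 mmHg


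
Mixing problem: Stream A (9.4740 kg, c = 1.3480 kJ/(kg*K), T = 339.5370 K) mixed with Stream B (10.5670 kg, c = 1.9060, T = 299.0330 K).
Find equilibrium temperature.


num = 10358.9453
den = 32.9117
Tf = 314.7501 K

314.7501 K


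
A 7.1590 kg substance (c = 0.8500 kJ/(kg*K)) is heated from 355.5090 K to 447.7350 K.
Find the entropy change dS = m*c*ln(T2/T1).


T2/T1 = 1.2594
ln(T2/T1) = 0.2307
dS = 7.1590 * 0.8500 * 0.2307 = 1.4035 kJ/K

1.4035 kJ/K


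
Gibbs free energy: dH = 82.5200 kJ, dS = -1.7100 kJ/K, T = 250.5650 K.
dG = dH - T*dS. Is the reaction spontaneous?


T*dS = 250.5650 * -1.7100 = -428.4661 kJ
dG = 82.5200 + 428.4661 = 510.9861 kJ (non-spontaneous)

dG = 510.9861 kJ, non-spontaneous


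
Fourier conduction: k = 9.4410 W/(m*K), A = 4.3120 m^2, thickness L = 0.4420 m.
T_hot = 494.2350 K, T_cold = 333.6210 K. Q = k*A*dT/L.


dT = 160.6140 K
Q = 9.4410 * 4.3120 * 160.6140 / 0.4420 = 14793.0552 W

14793.0552 W


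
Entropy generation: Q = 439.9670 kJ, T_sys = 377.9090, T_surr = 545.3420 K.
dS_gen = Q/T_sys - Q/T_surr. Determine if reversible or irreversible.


dS_sys = 439.9670/377.9090 = 1.1642 kJ/K
dS_surr = -439.9670/545.3420 = -0.8068 kJ/K
dS_gen = 1.1642 - 0.8068 = 0.3574 kJ/K (irreversible)

dS_gen = 0.3574 kJ/K, irreversible


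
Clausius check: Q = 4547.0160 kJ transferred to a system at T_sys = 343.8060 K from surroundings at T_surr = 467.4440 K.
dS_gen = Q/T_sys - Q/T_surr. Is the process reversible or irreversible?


dS_sys = 4547.0160/343.8060 = 13.2255 kJ/K
dS_surr = -4547.0160/467.4440 = -9.7274 kJ/K
dS_gen = 13.2255 - 9.7274 = 3.4981 kJ/K (irreversible)

dS_gen = 3.4981 kJ/K, irreversible


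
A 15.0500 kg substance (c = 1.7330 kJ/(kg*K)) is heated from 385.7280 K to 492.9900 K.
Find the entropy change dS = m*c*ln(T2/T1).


T2/T1 = 1.2781
ln(T2/T1) = 0.2454
dS = 15.0500 * 1.7330 * 0.2454 = 6.3993 kJ/K

6.3993 kJ/K


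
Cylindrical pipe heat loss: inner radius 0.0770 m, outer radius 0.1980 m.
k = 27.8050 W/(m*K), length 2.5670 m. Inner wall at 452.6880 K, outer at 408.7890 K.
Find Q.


dT = 43.8990 K
ln(ro/ri) = 0.9445
Q = 2*pi*27.8050*2.5670*43.8990 / 0.9445 = 20844.8587 W

20844.8587 W


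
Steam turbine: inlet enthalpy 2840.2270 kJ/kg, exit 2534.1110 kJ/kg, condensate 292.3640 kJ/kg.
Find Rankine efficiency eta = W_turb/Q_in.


W = 306.1160 kJ/kg
Q_in = 2547.8630 kJ/kg
eta = 0.1201 = 12.0146%

eta = 12.0146%


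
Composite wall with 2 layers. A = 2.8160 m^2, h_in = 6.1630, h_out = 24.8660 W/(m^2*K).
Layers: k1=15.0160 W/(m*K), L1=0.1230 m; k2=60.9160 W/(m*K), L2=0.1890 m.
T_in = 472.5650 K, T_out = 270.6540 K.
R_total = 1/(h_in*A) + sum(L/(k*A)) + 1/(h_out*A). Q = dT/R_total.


R_conv_in = 1/(6.1630*2.8160) = 0.0576
R_1 = 0.1230/(15.0160*2.8160) = 0.0029
R_2 = 0.1890/(60.9160*2.8160) = 0.0011
R_conv_out = 1/(24.8660*2.8160) = 0.0143
R_total = 0.0759 K/W
Q = 201.9110 / 0.0759 = 2659.8047 W

R_total = 0.0759 K/W, Q = 2659.8047 W


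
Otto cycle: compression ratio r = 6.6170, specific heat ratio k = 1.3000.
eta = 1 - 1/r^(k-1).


r^(k-1) = 1.7628
eta = 1 - 1/1.7628 = 0.4327 = 43.2715%

43.2715%


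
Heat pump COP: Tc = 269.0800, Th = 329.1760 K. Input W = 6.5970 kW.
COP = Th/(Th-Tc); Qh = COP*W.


COP = 329.1760 / 60.0960 = 5.4775
Qh = 5.4775 * 6.5970 = 36.1351 kW

COP = 5.4775, Qh = 36.1351 kW


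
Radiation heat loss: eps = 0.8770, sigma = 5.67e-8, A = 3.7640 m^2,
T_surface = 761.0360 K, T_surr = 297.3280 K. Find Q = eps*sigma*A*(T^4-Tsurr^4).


T^4 = 3.3544e+11
Tsurr^4 = 7.8153e+09
Q = 0.8770 * 5.67e-8 * 3.7640 * 3.2763e+11 = 61321.8231 W

61321.8231 W


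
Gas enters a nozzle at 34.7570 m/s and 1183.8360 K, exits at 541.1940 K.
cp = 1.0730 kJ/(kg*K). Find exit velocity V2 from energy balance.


dT = 642.6420 K
2*cp*1000*dT = 1379109.7320
V1^2 = 1208.0490
V2 = sqrt(1380317.7810) = 1174.8693 m/s

1174.8693 m/s


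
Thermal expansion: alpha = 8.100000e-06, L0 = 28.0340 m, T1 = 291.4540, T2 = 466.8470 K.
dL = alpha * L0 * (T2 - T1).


dT = 175.3930 K
dL = 8.100000e-06 * 28.0340 * 175.3930 = 0.039827 m
L_final = 28.073827 m

dL = 0.039827 m


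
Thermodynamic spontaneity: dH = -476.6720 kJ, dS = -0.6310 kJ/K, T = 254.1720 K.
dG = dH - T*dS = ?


T*dS = 254.1720 * -0.6310 = -160.3825 kJ
dG = -476.6720 + 160.3825 = -316.2895 kJ (spontaneous)

dG = -316.2895 kJ, spontaneous


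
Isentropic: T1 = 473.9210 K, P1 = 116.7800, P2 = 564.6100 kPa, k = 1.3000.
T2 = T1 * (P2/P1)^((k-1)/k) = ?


(k-1)/k = 0.2308
(P2/P1)^exp = 1.4386
T2 = 473.9210 * 1.4386 = 681.7730 K

681.7730 K


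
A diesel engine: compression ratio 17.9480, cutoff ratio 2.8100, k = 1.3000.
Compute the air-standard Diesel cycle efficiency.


r^(k-1) = 2.3780
rc^k = 3.8311
eta = 0.4940 = 49.4034%

49.4034%


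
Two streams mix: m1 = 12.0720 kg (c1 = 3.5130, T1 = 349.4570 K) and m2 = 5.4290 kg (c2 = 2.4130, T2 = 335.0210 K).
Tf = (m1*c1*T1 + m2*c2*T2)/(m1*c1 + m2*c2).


num = 19208.9339
den = 55.5091
Tf = 346.0501 K

346.0501 K


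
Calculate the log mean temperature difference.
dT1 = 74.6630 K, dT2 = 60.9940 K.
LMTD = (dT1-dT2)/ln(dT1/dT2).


dT1/dT2 = 1.2241
ln(dT1/dT2) = 0.2022
LMTD = 13.6690 / 0.2022 = 67.5983 K

67.5983 K


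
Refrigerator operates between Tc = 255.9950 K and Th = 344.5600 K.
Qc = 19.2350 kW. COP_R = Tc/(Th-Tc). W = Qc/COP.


COP = 255.9950 / 88.5650 = 2.8905
W = 19.2350 / 2.8905 = 6.6546 kW

COP = 2.8905, W = 6.6546 kW


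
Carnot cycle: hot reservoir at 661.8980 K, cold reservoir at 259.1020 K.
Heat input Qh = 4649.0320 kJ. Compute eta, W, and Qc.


eta = 1 - 259.1020/661.8980 = 0.6085
W = 0.6085 * 4649.0320 = 2829.1542 kJ
Qc = 4649.0320 - 2829.1542 = 1819.8778 kJ

eta = 60.8547%, W = 2829.1542 kJ, Qc = 1819.8778 kJ


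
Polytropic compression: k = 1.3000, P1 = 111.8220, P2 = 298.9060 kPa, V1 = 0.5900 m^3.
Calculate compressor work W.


(k-1)/k = 0.2308
(P2/P1)^exp = 1.2547
W = 4.3333 * 111.8220 * 0.5900 * (1.2547 - 1) = 72.8168 kJ

72.8168 kJ


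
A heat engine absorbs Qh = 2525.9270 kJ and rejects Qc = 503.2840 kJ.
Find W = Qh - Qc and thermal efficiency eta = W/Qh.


W = 2525.9270 - 503.2840 = 2022.6430 kJ
eta = 2022.6430 / 2525.9270 = 0.8008 = 80.0753%

W = 2022.6430 kJ, eta = 80.0753%


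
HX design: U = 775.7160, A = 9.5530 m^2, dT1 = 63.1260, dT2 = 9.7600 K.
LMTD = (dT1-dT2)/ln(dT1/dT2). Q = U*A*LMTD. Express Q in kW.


LMTD = 28.5863 K
Q = 775.7160 * 9.5530 * 28.5863 = 211836.1158 W = 211.8361 kW

211.8361 kW


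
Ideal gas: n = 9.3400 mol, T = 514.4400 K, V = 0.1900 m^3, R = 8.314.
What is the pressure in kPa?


P = nRT/V = 9.3400 * 8.314 * 514.4400 / 0.1900
= 39947.6859 / 0.1900 = 210250.9782 Pa = 210.2510 kPa

210.2510 kPa


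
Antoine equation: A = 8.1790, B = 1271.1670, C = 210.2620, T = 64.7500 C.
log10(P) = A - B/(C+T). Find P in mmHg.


C+T = 275.0120
B/(C+T) = 4.6222
log10(P) = 8.1790 - 4.6222 = 3.5568
P = 10^3.5568 = 3603.9291 mmHg

3603.9291 mmHg


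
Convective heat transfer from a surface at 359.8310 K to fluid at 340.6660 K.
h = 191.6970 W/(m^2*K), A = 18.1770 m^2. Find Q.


dT = 19.1650 K
Q = 191.6970 * 18.1770 * 19.1650 = 66779.9896 W

66779.9896 W


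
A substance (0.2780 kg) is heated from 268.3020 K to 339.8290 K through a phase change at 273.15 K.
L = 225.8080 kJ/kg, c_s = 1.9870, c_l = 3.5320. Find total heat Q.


Q1 (sensible, solid) = 0.2780 * 1.9870 * 4.8480 = 2.6780 kJ
Q2 (latent) = 0.2780 * 225.8080 = 62.7746 kJ
Q3 (sensible, liquid) = 0.2780 * 3.5320 * 66.6790 = 65.4718 kJ
Q_total = 130.9244 kJ

130.9244 kJ


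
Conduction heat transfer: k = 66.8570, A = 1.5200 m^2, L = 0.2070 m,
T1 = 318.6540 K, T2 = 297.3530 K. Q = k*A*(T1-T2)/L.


dT = 21.3010 K
Q = 66.8570 * 1.5200 * 21.3010 / 0.2070 = 10457.3133 W

10457.3133 W


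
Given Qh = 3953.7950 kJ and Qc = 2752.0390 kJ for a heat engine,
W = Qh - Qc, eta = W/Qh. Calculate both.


W = 3953.7950 - 2752.0390 = 1201.7560 kJ
eta = 1201.7560 / 3953.7950 = 0.3040 = 30.3950%

W = 1201.7560 kJ, eta = 30.3950%


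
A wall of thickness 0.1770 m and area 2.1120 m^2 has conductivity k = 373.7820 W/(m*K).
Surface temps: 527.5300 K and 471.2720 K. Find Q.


dT = 56.2580 K
Q = 373.7820 * 2.1120 * 56.2580 / 0.1770 = 250913.0905 W

250913.0905 W


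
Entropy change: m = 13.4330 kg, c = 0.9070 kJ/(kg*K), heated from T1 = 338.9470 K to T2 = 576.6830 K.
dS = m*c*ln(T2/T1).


T2/T1 = 1.7014
ln(T2/T1) = 0.5314
dS = 13.4330 * 0.9070 * 0.5314 = 6.4750 kJ/K

6.4750 kJ/K


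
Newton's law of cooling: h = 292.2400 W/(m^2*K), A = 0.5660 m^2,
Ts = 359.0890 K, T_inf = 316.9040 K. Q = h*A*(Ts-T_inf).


dT = 42.1850 K
Q = 292.2400 * 0.5660 * 42.1850 = 6977.7297 W

6977.7297 W


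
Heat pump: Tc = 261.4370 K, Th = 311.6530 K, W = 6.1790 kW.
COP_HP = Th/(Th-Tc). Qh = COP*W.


COP = 311.6530 / 50.2160 = 6.2062
Qh = 6.2062 * 6.1790 = 38.3484 kW

COP = 6.2062, Qh = 38.3484 kW


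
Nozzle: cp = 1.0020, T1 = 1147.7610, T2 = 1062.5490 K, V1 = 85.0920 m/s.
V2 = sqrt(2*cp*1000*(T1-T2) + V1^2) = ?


dT = 85.2120 K
2*cp*1000*dT = 170764.8480
V1^2 = 7240.6485
V2 = sqrt(178005.4965) = 421.9070 m/s

421.9070 m/s


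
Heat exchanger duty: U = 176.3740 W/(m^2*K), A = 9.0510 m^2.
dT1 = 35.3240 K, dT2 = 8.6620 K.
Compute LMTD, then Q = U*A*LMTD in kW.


LMTD = 18.9682 K
Q = 176.3740 * 9.0510 * 18.9682 = 30280.0689 W = 30.2801 kW

30.2801 kW


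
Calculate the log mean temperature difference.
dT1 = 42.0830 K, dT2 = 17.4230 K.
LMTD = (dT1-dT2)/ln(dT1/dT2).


dT1/dT2 = 2.4154
ln(dT1/dT2) = 0.8819
LMTD = 24.6600 / 0.8819 = 27.9639 K

27.9639 K


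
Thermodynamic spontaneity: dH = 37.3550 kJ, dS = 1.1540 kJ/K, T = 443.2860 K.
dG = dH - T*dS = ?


T*dS = 443.2860 * 1.1540 = 511.5520 kJ
dG = 37.3550 - 511.5520 = -474.1970 kJ (spontaneous)

dG = -474.1970 kJ, spontaneous


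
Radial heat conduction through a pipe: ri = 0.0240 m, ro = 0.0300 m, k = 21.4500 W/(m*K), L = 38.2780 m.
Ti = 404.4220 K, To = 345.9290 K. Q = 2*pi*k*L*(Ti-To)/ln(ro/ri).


dT = 58.4930 K
ln(ro/ri) = 0.2231
Q = 2*pi*21.4500*38.2780*58.4930 / 0.2231 = 1352309.0627 W

1352309.0627 W


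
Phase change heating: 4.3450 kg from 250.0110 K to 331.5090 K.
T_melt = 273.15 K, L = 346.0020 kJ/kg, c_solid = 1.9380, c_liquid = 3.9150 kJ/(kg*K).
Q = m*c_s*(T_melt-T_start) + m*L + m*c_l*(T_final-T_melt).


Q1 (sensible, solid) = 4.3450 * 1.9380 * 23.1390 = 194.8445 kJ
Q2 (latent) = 4.3450 * 346.0020 = 1503.3787 kJ
Q3 (sensible, liquid) = 4.3450 * 3.9150 * 58.3590 = 992.7260 kJ
Q_total = 2690.9492 kJ

2690.9492 kJ


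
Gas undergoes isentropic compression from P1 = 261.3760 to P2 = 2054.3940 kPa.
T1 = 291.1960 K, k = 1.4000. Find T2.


(k-1)/k = 0.2857
(P2/P1)^exp = 1.8023
T2 = 291.1960 * 1.8023 = 524.8306 K

524.8306 K


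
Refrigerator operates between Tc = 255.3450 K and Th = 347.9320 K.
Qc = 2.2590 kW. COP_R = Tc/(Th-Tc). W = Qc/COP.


COP = 255.3450 / 92.5870 = 2.7579
W = 2.2590 / 2.7579 = 0.8191 kW

COP = 2.7579, W = 0.8191 kW


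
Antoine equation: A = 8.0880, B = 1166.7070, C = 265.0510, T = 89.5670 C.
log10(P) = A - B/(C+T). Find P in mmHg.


C+T = 354.6180
B/(C+T) = 3.2900
log10(P) = 8.0880 - 3.2900 = 4.7980
P = 10^4.7980 = 62800.2165 mmHg

62800.2165 mmHg


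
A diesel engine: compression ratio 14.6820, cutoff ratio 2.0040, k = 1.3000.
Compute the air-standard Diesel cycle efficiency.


r^(k-1) = 2.2389
rc^k = 2.4687
eta = 0.4974 = 49.7405%

49.7405%


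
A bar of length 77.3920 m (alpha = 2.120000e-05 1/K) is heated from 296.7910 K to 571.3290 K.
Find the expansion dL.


dT = 274.5380 K
dL = 2.120000e-05 * 77.3920 * 274.5380 = 0.450437 m
L_final = 77.842437 m

dL = 0.450437 m


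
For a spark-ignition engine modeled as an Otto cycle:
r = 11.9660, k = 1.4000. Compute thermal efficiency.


r^(k-1) = 2.6989
eta = 1 - 1/2.6989 = 0.6295 = 62.9473%

62.9473%


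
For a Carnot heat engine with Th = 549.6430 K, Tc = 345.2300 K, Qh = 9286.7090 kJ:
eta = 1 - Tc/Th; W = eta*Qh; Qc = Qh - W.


eta = 1 - 345.2300/549.6430 = 0.3719
W = 0.3719 * 9286.7090 = 3453.7401 kJ
Qc = 9286.7090 - 3453.7401 = 5832.9689 kJ

eta = 37.1901%, W = 3453.7401 kJ, Qc = 5832.9689 kJ


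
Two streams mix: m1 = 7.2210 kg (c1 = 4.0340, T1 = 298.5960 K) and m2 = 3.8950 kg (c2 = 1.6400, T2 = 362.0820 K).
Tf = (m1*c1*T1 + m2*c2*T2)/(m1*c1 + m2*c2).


num = 11010.8638
den = 35.5173
Tf = 310.0140 K

310.0140 K


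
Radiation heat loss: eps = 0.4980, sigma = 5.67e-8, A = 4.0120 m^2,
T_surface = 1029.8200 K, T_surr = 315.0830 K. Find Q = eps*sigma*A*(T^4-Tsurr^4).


T^4 = 1.1247e+12
Tsurr^4 = 9.8560e+09
Q = 0.4980 * 5.67e-8 * 4.0120 * 1.1149e+12 = 126297.8922 W

126297.8922 W


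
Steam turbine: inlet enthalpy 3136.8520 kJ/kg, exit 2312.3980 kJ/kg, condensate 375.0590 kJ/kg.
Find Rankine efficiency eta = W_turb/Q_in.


W = 824.4540 kJ/kg
Q_in = 2761.7930 kJ/kg
eta = 0.2985 = 29.8521%

eta = 29.8521%


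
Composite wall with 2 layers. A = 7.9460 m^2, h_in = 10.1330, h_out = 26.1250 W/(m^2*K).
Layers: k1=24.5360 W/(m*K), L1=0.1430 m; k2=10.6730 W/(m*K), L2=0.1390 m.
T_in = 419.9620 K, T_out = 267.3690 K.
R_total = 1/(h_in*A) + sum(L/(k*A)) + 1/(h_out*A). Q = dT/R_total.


R_conv_in = 1/(10.1330*7.9460) = 0.0124
R_1 = 0.1430/(24.5360*7.9460) = 0.0007
R_2 = 0.1390/(10.6730*7.9460) = 0.0016
R_conv_out = 1/(26.1250*7.9460) = 0.0048
R_total = 0.0196 K/W
Q = 152.5930 / 0.0196 = 7781.6069 W

R_total = 0.0196 K/W, Q = 7781.6069 W


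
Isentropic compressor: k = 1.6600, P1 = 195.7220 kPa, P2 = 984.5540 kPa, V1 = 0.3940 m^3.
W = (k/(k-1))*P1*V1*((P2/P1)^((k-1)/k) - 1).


(k-1)/k = 0.3976
(P2/P1)^exp = 1.9009
W = 2.5152 * 195.7220 * 0.3940 * (1.9009 - 1) = 174.7253 kJ

174.7253 kJ


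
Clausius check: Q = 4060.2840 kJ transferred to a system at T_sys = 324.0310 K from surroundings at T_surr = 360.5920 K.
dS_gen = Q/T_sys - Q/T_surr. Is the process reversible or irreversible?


dS_sys = 4060.2840/324.0310 = 12.5305 kJ/K
dS_surr = -4060.2840/360.5920 = -11.2601 kJ/K
dS_gen = 12.5305 - 11.2601 = 1.2705 kJ/K (irreversible)

dS_gen = 1.2705 kJ/K, irreversible


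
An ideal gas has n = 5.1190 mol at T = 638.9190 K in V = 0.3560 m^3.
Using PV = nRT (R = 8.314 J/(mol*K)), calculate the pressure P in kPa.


P = nRT/V = 5.1190 * 8.314 * 638.9190 / 0.3560
= 27191.9876 / 0.3560 = 76381.9875 Pa = 76.3820 kPa

76.3820 kPa


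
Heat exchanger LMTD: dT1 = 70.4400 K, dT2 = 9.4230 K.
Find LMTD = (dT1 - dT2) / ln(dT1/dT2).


dT1/dT2 = 7.4753
ln(dT1/dT2) = 2.0116
LMTD = 61.0170 / 2.0116 = 30.3325 K

30.3325 K


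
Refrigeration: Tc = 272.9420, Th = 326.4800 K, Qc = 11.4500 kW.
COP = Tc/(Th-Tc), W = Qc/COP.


COP = 272.9420 / 53.5380 = 5.0981
W = 11.4500 / 5.0981 = 2.2459 kW

COP = 5.0981, W = 2.2459 kW


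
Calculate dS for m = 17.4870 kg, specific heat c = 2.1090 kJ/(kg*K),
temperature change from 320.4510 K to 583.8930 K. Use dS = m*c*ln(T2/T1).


T2/T1 = 1.8221
ln(T2/T1) = 0.6000
dS = 17.4870 * 2.1090 * 0.6000 = 22.1276 kJ/K

22.1276 kJ/K


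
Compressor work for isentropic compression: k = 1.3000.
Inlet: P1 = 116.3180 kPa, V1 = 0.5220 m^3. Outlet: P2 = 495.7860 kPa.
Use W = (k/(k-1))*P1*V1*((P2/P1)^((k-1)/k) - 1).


(k-1)/k = 0.2308
(P2/P1)^exp = 1.3973
W = 4.3333 * 116.3180 * 0.5220 * (1.3973 - 1) = 104.5456 kJ

104.5456 kJ


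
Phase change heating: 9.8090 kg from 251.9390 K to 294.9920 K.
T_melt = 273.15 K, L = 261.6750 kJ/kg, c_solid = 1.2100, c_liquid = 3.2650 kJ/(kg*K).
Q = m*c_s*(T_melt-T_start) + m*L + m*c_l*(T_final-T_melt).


Q1 (sensible, solid) = 9.8090 * 1.2100 * 21.2110 = 251.7510 kJ
Q2 (latent) = 9.8090 * 261.6750 = 2566.7701 kJ
Q3 (sensible, liquid) = 9.8090 * 3.2650 * 21.8420 = 699.5203 kJ
Q_total = 3518.0414 kJ

3518.0414 kJ


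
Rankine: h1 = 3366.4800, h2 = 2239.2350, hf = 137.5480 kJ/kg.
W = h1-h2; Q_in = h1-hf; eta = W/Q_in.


W = 1127.2450 kJ/kg
Q_in = 3228.9320 kJ/kg
eta = 0.3491 = 34.9108%

eta = 34.9108%


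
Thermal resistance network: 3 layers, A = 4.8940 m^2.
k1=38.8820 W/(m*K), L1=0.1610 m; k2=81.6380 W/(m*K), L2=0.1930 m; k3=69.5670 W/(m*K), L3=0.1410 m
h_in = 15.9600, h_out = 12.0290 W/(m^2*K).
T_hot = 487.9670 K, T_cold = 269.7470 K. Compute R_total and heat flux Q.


R_conv_in = 1/(15.9600*4.8940) = 0.0128
R_1 = 0.1610/(38.8820*4.8940) = 0.0008
R_2 = 0.1930/(81.6380*4.8940) = 0.0005
R_3 = 0.1410/(69.5670*4.8940) = 0.0004
R_conv_out = 1/(12.0290*4.8940) = 0.0170
R_total = 0.0315 K/W
Q = 218.2200 / 0.0315 = 6920.4489 W

R_total = 0.0315 K/W, Q = 6920.4489 W


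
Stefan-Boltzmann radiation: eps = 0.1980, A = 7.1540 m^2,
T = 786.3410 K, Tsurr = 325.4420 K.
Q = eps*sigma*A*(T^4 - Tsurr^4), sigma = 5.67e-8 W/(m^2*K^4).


T^4 = 3.8233e+11
Tsurr^4 = 1.1217e+10
Q = 0.1980 * 5.67e-8 * 7.1540 * 3.7112e+11 = 29806.3148 W

29806.3148 W


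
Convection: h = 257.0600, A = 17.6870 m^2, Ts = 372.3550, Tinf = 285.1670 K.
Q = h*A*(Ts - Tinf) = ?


dT = 87.1880 K
Q = 257.0600 * 17.6870 * 87.1880 = 396410.7237 W

396410.7237 W


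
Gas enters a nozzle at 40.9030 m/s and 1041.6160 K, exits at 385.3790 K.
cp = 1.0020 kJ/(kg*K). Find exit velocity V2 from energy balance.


dT = 656.2370 K
2*cp*1000*dT = 1315098.9480
V1^2 = 1673.0554
V2 = sqrt(1316772.0034) = 1147.5069 m/s

1147.5069 m/s


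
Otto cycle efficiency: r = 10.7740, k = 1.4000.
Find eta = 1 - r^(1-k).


r^(k-1) = 2.5879
eta = 1 - 1/2.5879 = 0.6136 = 61.3589%

61.3589%


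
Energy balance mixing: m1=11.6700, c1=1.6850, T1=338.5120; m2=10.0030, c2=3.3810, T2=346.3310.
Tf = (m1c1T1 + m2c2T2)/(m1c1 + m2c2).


num = 18369.4470
den = 53.4841
Tf = 343.4563 K

343.4563 K


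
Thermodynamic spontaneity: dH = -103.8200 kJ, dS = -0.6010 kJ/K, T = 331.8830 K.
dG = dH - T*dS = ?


T*dS = 331.8830 * -0.6010 = -199.4617 kJ
dG = -103.8200 + 199.4617 = 95.6417 kJ (non-spontaneous)

dG = 95.6417 kJ, non-spontaneous


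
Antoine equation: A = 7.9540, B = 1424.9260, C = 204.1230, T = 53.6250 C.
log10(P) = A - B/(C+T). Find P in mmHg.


C+T = 257.7480
B/(C+T) = 5.5284
log10(P) = 7.9540 - 5.5284 = 2.4256
P = 10^2.4256 = 266.4595 mmHg

266.4595 mmHg


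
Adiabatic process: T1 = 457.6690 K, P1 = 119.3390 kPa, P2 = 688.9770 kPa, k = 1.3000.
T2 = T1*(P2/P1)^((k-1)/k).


(k-1)/k = 0.2308
(P2/P1)^exp = 1.4987
T2 = 457.6690 * 1.4987 = 685.9056 K

685.9056 K


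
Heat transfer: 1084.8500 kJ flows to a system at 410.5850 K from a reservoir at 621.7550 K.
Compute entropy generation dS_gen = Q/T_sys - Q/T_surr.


dS_sys = 1084.8500/410.5850 = 2.6422 kJ/K
dS_surr = -1084.8500/621.7550 = -1.7448 kJ/K
dS_gen = 2.6422 - 1.7448 = 0.8974 kJ/K (irreversible)

dS_gen = 0.8974 kJ/K, irreversible


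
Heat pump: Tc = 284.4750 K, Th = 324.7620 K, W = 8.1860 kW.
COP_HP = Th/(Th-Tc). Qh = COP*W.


COP = 324.7620 / 40.2870 = 8.0612
Qh = 8.0612 * 8.1860 = 65.9891 kW

COP = 8.0612, Qh = 65.9891 kW


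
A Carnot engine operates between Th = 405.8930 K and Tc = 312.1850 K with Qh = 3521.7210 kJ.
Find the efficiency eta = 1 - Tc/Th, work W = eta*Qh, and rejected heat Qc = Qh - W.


eta = 1 - 312.1850/405.8930 = 0.2309
W = 0.2309 * 3521.7210 = 813.0552 kJ
Qc = 3521.7210 - 813.0552 = 2708.6658 kJ

eta = 23.0869%, W = 813.0552 kJ, Qc = 2708.6658 kJ


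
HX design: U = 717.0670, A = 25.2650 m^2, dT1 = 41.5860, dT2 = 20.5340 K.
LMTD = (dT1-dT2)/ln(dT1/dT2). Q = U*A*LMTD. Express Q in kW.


LMTD = 29.8322 K
Q = 717.0670 * 25.2650 * 29.8322 = 540460.1205 W = 540.4601 kW

540.4601 kW


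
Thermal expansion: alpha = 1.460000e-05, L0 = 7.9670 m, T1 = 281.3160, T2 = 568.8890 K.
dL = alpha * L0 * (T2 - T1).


dT = 287.5730 K
dL = 1.460000e-05 * 7.9670 * 287.5730 = 0.033450 m
L_final = 8.000450 m

dL = 0.033450 m


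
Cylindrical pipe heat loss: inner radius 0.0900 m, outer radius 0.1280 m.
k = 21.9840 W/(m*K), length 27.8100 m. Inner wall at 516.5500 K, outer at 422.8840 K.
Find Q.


dT = 93.6660 K
ln(ro/ri) = 0.3522
Q = 2*pi*21.9840*27.8100*93.6660 / 0.3522 = 1021538.6482 W

1021538.6482 W


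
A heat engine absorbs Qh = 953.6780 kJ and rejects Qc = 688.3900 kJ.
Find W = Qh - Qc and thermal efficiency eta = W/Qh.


W = 953.6780 - 688.3900 = 265.2880 kJ
eta = 265.2880 / 953.6780 = 0.2782 = 27.8174%

W = 265.2880 kJ, eta = 27.8174%


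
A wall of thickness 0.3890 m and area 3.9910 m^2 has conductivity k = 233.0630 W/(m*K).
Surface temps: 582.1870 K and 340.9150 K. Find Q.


dT = 241.2720 K
Q = 233.0630 * 3.9910 * 241.2720 / 0.3890 = 576915.7336 W

576915.7336 W


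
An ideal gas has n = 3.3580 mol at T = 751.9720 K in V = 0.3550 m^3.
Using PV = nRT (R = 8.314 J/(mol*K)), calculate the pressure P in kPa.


P = nRT/V = 3.3580 * 8.314 * 751.9720 / 0.3550
= 20993.8641 / 0.3550 = 59137.6454 Pa = 59.1376 kPa

59.1376 kPa


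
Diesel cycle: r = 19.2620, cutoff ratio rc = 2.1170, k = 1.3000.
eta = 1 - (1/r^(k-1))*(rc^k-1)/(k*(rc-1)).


r^(k-1) = 2.4289
rc^k = 2.6512
eta = 0.5319 = 53.1851%

53.1851%


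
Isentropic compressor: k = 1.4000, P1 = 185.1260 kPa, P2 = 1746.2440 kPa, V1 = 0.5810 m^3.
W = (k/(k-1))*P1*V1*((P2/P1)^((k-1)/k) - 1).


(k-1)/k = 0.2857
(P2/P1)^exp = 1.8988
W = 3.5000 * 185.1260 * 0.5810 * (1.8988 - 1) = 338.3379 kJ

338.3379 kJ


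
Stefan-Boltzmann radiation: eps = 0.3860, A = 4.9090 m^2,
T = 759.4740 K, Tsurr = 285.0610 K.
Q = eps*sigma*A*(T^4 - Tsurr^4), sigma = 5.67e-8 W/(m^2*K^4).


T^4 = 3.3270e+11
Tsurr^4 = 6.6032e+09
Q = 0.3860 * 5.67e-8 * 4.9090 * 3.2610e+11 = 35035.5401 W

35035.5401 W


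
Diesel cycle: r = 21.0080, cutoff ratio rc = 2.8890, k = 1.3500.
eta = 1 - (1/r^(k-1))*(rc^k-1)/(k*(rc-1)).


r^(k-1) = 2.9029
rc^k = 4.1880
eta = 0.5694 = 56.9353%

56.9353%


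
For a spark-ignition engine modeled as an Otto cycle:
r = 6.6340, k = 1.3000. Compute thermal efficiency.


r^(k-1) = 1.7641
eta = 1 - 1/1.7641 = 0.4332 = 43.3151%

43.3151%


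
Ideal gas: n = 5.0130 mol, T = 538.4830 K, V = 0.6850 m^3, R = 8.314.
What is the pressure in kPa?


P = nRT/V = 5.0130 * 8.314 * 538.4830 / 0.6850
= 22442.9386 / 0.6850 = 32763.4141 Pa = 32.7634 kPa

32.7634 kPa


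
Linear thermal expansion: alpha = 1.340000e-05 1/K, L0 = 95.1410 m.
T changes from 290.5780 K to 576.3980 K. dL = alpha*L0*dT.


dT = 285.8200 K
dL = 1.340000e-05 * 95.1410 * 285.8200 = 0.364389 m
L_final = 95.505389 m

dL = 0.364389 m


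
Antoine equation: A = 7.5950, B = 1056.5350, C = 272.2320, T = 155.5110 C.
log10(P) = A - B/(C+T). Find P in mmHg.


C+T = 427.7430
B/(C+T) = 2.4700
log10(P) = 7.5950 - 2.4700 = 5.1250
P = 10^5.1250 = 133345.1157 mmHg

133345.1157 mmHg


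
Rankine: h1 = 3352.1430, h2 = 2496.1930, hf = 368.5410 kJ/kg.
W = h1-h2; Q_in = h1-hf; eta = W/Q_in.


W = 855.9500 kJ/kg
Q_in = 2983.6020 kJ/kg
eta = 0.2869 = 28.6885%

eta = 28.6885%


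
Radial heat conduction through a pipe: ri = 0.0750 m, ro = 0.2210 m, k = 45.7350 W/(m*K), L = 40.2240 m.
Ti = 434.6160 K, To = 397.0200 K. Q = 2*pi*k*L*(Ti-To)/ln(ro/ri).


dT = 37.5960 K
ln(ro/ri) = 1.0807
Q = 2*pi*45.7350*40.2240*37.5960 / 1.0807 = 402124.4774 W

402124.4774 W


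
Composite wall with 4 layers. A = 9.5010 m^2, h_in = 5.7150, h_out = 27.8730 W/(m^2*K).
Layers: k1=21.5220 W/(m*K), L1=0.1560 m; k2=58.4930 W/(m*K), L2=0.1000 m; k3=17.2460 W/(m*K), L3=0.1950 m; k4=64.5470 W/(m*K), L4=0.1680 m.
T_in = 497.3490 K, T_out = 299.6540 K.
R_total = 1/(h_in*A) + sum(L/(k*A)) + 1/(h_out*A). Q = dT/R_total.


R_conv_in = 1/(5.7150*9.5010) = 0.0184
R_1 = 0.1560/(21.5220*9.5010) = 0.0008
R_2 = 0.1000/(58.4930*9.5010) = 0.0002
R_3 = 0.1950/(17.2460*9.5010) = 0.0012
R_4 = 0.1680/(64.5470*9.5010) = 0.0003
R_conv_out = 1/(27.8730*9.5010) = 0.0038
R_total = 0.0246 K/W
Q = 197.6950 / 0.0246 = 8036.4416 W

R_total = 0.0246 K/W, Q = 8036.4416 W


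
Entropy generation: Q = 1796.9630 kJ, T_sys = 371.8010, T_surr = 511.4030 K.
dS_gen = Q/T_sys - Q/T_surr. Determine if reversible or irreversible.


dS_sys = 1796.9630/371.8010 = 4.8331 kJ/K
dS_surr = -1796.9630/511.4030 = -3.5138 kJ/K
dS_gen = 4.8331 - 3.5138 = 1.3193 kJ/K (irreversible)

dS_gen = 1.3193 kJ/K, irreversible


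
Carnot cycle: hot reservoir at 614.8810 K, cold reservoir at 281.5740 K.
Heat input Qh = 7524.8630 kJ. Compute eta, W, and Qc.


eta = 1 - 281.5740/614.8810 = 0.5421
W = 0.5421 * 7524.8630 = 4078.9836 kJ
Qc = 7524.8630 - 4078.9836 = 3445.8794 kJ

eta = 54.2067%, W = 4078.9836 kJ, Qc = 3445.8794 kJ
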